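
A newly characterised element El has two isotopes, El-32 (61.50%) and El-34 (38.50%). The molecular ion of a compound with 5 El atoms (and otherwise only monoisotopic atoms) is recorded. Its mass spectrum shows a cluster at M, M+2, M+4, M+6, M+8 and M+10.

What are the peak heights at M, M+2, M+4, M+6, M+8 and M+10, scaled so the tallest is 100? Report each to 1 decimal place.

Expanding (0.6150 + 0.3850)^5:
P(M) = 0.6150^5 = 0.087978
P(M+2) = 5 × 0.6150^4 × 0.3850^1 = 0.275379
P(M+4) = 10 × 0.6150^3 × 0.3850^2 = 0.344784
P(M+6) = 10 × 0.6150^2 × 0.3850^3 = 0.215840
P(M+8) = 5 × 0.6150^1 × 0.3850^4 = 0.067560
P(M+10) = 0.3850^5 = 0.008459
The M+4 peak is largest (0.344784); scaling to 100 gives 25.5 : 79.9 : 100.0 : 62.6 : 19.6 : 2.5.

25.5 : 79.9 : 100.0 : 62.6 : 19.6 : 2.5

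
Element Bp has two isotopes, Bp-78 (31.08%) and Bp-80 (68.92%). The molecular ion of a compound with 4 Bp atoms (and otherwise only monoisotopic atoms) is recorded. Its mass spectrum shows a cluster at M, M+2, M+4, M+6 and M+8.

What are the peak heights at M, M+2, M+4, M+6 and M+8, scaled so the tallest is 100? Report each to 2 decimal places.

2.29 : 20.34 : 67.64 : 100.00 : 55.44

Expanding (0.3108 + 0.6892)^4:
P(M) = 0.3108^4 = 0.009331
P(M+2) = 4 × 0.3108^3 × 0.6892^1 = 0.082765
P(M+4) = 6 × 0.3108^2 × 0.6892^2 = 0.275298
P(M+6) = 4 × 0.3108^1 × 0.6892^3 = 0.406984
P(M+8) = 0.6892^4 = 0.225622
The M+6 peak is largest (0.406984); scaling to 100 gives 2.29 : 20.34 : 67.64 : 100.00 : 55.44.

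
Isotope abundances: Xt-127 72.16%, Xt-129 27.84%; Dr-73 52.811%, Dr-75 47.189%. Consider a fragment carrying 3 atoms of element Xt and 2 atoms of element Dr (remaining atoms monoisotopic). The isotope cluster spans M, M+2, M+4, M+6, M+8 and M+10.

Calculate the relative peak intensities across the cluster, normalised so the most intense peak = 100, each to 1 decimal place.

30.2 : 88.9 : 100.0 : 53.7 : 13.9 : 1.4

Element Xt pattern (n=3): 0.37574185 : 0.43489412 : 0.1677862 : 0.02157783
Element Dr pattern (n=2): 0.27890017 : 0.49841966 : 0.22268017
Convolve the two distributions (both contribute in 2-u steps):
  M: 0.37574185×0.27890017 = 0.104794
  M+2: 0.37574185×0.49841966 + 0.43489412×0.27890017 = 0.308569
  M+4: 0.37574185×0.22268017 + 0.43489412×0.49841966 + 0.1677862×0.27890017 = 0.347226
  M+6: 0.43489412×0.22268017 + 0.1677862×0.49841966 + 0.02157783×0.27890017 = 0.186488
  M+8: 0.1677862×0.22268017 + 0.02157783×0.49841966 = 0.048117
  M+10: 0.02157783×0.22268017 = 0.004805
Scale to base peak (0.347226) = 100: 30.2 : 88.9 : 100.0 : 53.7 : 13.9 : 1.4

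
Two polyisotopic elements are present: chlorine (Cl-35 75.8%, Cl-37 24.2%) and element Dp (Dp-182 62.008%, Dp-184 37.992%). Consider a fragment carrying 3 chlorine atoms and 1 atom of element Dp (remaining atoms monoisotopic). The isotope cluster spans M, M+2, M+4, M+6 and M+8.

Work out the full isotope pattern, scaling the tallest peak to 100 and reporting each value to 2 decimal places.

Chlorine pattern (n=3): 0.43551951 : 0.41713346 : 0.13317454 : 0.01417249
Element Dp pattern (n=1): 0.62008 : 0.37992
Convolve the two distributions (both contribute in 2-u steps):
  M: 0.43551951×0.62008 = 0.270057
  M+2: 0.43551951×0.37992 + 0.41713346×0.62008 = 0.424119
  M+4: 0.41713346×0.37992 + 0.13317454×0.62008 = 0.241056
  M+6: 0.13317454×0.37992 + 0.01417249×0.62008 = 0.059384
  M+8: 0.01417249×0.37992 = 0.005384
Scale to base peak (0.424119) = 100: 63.67 : 100.00 : 56.84 : 14.00 : 1.27

63.67 : 100.00 : 56.84 : 14.00 : 1.27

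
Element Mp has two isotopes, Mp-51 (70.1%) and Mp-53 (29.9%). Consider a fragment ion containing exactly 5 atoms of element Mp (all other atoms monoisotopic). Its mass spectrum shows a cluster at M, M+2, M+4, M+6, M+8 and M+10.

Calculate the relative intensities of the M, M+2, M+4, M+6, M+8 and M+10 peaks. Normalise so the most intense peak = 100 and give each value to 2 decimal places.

The 5 Mp atoms are independent, so intensities follow the terms of (0.701 + 0.299)^5.
P(M) = 0.701^5 = 0.169274
P(M+2) = 5 × 0.701^4 × 0.299^1 = 0.361005
P(M+4) = 10 × 0.701^3 × 0.299^2 = 0.307962
P(M+6) = 10 × 0.701^2 × 0.299^3 = 0.131356
P(M+8) = 5 × 0.701^1 × 0.299^4 = 0.028014
P(M+10) = 0.299^5 = 0.002390
The M+2 peak is largest (0.361005); scaling to 100 gives 46.89 : 100.00 : 85.31 : 36.39 : 7.76 : 0.66.

46.89 : 100.00 : 85.31 : 36.39 : 7.76 : 0.66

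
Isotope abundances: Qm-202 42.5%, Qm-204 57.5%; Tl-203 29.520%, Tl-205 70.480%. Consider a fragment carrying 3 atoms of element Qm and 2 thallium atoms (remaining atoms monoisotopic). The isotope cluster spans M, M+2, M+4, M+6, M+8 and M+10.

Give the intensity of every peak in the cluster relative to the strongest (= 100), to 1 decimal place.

Element Qm pattern (n=3): 0.07676562 : 0.31157812 : 0.42154687 : 0.19010937
Thallium pattern (n=2): 0.08714304 : 0.41611392 : 0.49674304
Convolve the two distributions (both contribute in 2-u steps):
  M: 0.07676562×0.08714304 = 0.006690
  M+2: 0.07676562×0.41611392 + 0.31157812×0.08714304 = 0.059095
  M+4: 0.07676562×0.49674304 + 0.31157812×0.41611392 + 0.42154687×0.08714304 = 0.204520
  M+6: 0.31157812×0.49674304 + 0.42154687×0.41611392 + 0.19010937×0.08714304 = 0.346752
  M+8: 0.42154687×0.49674304 + 0.19010937×0.41611392 = 0.288508
  M+10: 0.19010937×0.49674304 = 0.094436
Scale to base peak (0.346752) = 100: 1.9 : 17.0 : 59.0 : 100.0 : 83.2 : 27.2

1.9 : 17.0 : 59.0 : 100.0 : 83.2 : 27.2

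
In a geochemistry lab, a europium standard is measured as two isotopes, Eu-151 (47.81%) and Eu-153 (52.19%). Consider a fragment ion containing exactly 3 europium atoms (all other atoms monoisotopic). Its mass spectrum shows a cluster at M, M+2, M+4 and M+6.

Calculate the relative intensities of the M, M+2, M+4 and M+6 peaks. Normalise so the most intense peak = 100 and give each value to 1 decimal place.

The 3 Eu atoms are independent, so intensities follow the terms of (0.4781 + 0.5219)^3.
P(M) = 0.4781^3 = 0.109284
P(M+2) = 3 × 0.4781^2 × 0.5219^1 = 0.357887
P(M+4) = 3 × 0.4781^1 × 0.5219^2 = 0.390674
P(M+6) = 0.5219^3 = 0.142155
The M+4 peak is largest (0.390674); scaling to 100 gives 28.0 : 91.6 : 100.0 : 36.4.

28.0 : 91.6 : 100.0 : 36.4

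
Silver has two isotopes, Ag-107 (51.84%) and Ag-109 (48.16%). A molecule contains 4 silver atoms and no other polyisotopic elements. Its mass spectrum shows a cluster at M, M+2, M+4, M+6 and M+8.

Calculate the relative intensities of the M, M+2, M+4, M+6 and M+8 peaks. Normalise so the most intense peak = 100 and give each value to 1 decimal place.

19.3 : 71.8 : 100.0 : 61.9 : 14.4

Each Ag atom is independently Ag-107 (p = 0.5184) or Ag-109 (q = 0.4816); the cluster is the binomial expansion (p + q)^4.
P(M) = 0.5184^4 = 0.072220
P(M+2) = 4 × 0.5184^3 × 0.4816^1 = 0.268375
P(M+4) = 6 × 0.5184^2 × 0.4816^2 = 0.373985
P(M+6) = 4 × 0.5184^1 × 0.4816^3 = 0.231624
P(M+8) = 0.4816^4 = 0.053795
The M+4 peak is largest (0.373985); scaling to 100 gives 19.3 : 71.8 : 100.0 : 61.9 : 14.4.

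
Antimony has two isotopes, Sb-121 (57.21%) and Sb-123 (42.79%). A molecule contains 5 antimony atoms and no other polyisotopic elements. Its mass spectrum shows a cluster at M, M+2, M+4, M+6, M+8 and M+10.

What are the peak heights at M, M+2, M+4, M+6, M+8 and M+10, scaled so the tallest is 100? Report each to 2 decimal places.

17.88 : 66.85 : 100.00 : 74.79 : 27.97 : 4.18

The 5 Sb atoms are independent, so intensities follow the terms of (0.5721 + 0.4279)^5.
P(M) = 0.5721^5 = 0.061286
P(M+2) = 5 × 0.5721^4 × 0.4279^1 = 0.229192
P(M+4) = 10 × 0.5721^3 × 0.4279^2 = 0.342847
P(M+6) = 10 × 0.5721^2 × 0.4279^3 = 0.256431
P(M+8) = 5 × 0.5721^1 × 0.4279^4 = 0.095898
P(M+10) = 0.4279^5 = 0.014345
The M+4 peak is largest (0.342847); scaling to 100 gives 17.88 : 66.85 : 100.00 : 74.79 : 27.97 : 4.18.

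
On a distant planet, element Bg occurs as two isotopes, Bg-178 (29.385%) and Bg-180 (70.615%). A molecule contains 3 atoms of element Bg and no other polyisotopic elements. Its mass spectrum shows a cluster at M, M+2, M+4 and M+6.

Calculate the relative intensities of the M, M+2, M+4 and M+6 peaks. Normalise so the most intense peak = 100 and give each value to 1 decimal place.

Each Bg atom is independently Bg-178 (p = 0.29385) or Bg-180 (q = 0.70615); the cluster is the binomial expansion (p + q)^3.
P(M) = 0.29385^3 = 0.025373
P(M+2) = 3 × 0.29385^2 × 0.70615^1 = 0.182924
P(M+4) = 3 × 0.29385^1 × 0.70615^2 = 0.439583
P(M+6) = 0.70615^3 = 0.352120
The M+4 peak is largest (0.439583); scaling to 100 gives 5.8 : 41.6 : 100.0 : 80.1.

5.8 : 41.6 : 100.0 : 80.1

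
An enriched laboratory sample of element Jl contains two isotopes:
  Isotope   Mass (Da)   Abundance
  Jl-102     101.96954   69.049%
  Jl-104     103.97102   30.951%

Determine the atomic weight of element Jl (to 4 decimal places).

Ar = Σ fᵢ·mᵢ = 0.69049 × 101.96954 + 0.30951 × 103.97102
= 70.408948 + 32.180070 = 102.589018 Da

102.5890 Da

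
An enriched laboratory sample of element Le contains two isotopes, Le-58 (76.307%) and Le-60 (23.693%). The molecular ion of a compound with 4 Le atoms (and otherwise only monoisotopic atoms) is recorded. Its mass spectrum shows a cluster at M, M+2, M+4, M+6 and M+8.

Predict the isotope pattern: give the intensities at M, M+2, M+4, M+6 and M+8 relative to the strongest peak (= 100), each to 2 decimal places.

Each Le atom is independently Le-58 (p = 0.76307) or Le-60 (q = 0.23693); the cluster is the binomial expansion (p + q)^4.
P(M) = 0.76307^4 = 0.339045
P(M+2) = 4 × 0.76307^3 × 0.23693^1 = 0.421088
P(M+4) = 6 × 0.76307^2 × 0.23693^2 = 0.196119
P(M+6) = 4 × 0.76307^1 × 0.23693^3 = 0.040596
P(M+8) = 0.23693^4 = 0.003151
The M+2 peak is largest (0.421088); scaling to 100 gives 80.52 : 100.00 : 46.57 : 9.64 : 0.75.

80.52 : 100.00 : 46.57 : 9.64 : 0.75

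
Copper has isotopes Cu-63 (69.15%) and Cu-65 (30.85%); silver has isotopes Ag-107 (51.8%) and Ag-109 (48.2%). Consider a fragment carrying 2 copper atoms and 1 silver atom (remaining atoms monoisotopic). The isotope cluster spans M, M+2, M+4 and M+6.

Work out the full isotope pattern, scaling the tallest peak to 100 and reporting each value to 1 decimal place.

Copper pattern (n=2): 0.47817225 : 0.4266555 : 0.09517225
Silver pattern (n=1): 0.5180 : 0.4820
Convolve the two distributions (both contribute in 2-u steps):
  M: 0.47817225×0.5180 = 0.247693
  M+2: 0.47817225×0.4820 + 0.4266555×0.5180 = 0.451487
  M+4: 0.4266555×0.4820 + 0.09517225×0.5180 = 0.254947
  M+6: 0.09517225×0.4820 = 0.045873
Scale to base peak (0.451487) = 100: 54.9 : 100.0 : 56.5 : 10.2

54.9 : 100.0 : 56.5 : 10.2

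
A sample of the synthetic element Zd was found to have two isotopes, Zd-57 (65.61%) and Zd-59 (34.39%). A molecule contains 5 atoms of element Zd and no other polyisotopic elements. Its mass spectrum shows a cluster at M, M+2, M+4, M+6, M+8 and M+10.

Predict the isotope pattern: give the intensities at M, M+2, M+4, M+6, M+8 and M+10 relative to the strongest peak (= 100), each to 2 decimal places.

Each Zd atom is independently Zd-57 (p = 0.6561) or Zd-59 (q = 0.3439); the cluster is the binomial expansion (p + q)^5.
P(M) = 0.6561^5 = 0.121577
P(M+2) = 5 × 0.6561^4 × 0.3439^1 = 0.318627
P(M+4) = 10 × 0.6561^3 × 0.3439^2 = 0.334022
P(M+6) = 10 × 0.6561^2 × 0.3439^3 = 0.175080
P(M+8) = 5 × 0.6561^1 × 0.3439^4 = 0.045885
P(M+10) = 0.3439^5 = 0.004810
The M+4 peak is largest (0.334022); scaling to 100 gives 36.40 : 95.39 : 100.00 : 52.42 : 13.74 : 1.44.

36.40 : 95.39 : 100.00 : 52.42 : 13.74 : 1.44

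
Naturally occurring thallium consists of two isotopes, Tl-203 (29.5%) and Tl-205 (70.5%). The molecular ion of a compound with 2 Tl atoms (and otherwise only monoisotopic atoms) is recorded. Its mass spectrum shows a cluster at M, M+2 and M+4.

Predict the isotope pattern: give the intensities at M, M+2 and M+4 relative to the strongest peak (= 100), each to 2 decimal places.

Expanding (0.295 + 0.705)^2:
P(M) = 0.295^2 = 0.087025
P(M+2) = 2 × 0.295^1 × 0.705^1 = 0.415950
P(M+4) = 0.705^2 = 0.497025
The M+4 peak is largest (0.497025); scaling to 100 gives 17.51 : 83.69 : 100.00.

17.51 : 83.69 : 100.00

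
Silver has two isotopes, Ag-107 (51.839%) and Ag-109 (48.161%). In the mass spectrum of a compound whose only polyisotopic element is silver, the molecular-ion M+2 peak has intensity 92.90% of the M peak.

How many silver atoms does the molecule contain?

The M+2/M ratio from n Ag atoms is n · q/p = n · 0.48161/0.51839.
n = 0.9290 × 0.51839/0.48161 = 1.00 ≈ 1

1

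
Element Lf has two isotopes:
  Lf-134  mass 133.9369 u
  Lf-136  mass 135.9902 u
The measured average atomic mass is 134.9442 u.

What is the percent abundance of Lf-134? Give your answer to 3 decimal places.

50.942%

Let x be the fractional abundance of Lf-134; then Lf-136 has abundance 1 − x.
133.9369·x + 135.9902·(1 − x) = 134.9442
(133.9369 − 135.9902)·x = 134.9442 − 135.9902
x = -1.0460 / -2.0533 = 0.50942 → 50.942% Lf-134, 49.058% Lf-136.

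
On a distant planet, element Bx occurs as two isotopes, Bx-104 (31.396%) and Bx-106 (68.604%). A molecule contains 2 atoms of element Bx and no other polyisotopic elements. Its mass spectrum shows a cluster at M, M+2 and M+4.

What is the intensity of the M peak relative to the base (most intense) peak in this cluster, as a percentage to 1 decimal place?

20.9%

(0.31396 + 0.68604)^2 gives M 0.0986, M+2 0.4308, M+4 0.4707; the largest is M+4.
P(M+4) = C(2,2) × 0.31396^0 × 0.68604^2 = 1 × 1.0000 × 0.47065088 = 0.470651 (base)
P(M) = C(2,0) × 0.31396^2 × 0.68604^0 = 1 × 0.09857088 × 1.0000 = 0.098571
Relative intensity = 0.098571 / 0.470651 × 100 = 20.9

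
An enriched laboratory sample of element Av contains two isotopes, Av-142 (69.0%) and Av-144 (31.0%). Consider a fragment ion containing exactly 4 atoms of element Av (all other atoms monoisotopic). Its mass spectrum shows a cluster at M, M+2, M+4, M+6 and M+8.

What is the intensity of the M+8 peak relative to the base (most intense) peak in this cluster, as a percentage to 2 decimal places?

2.27%

(0.690 + 0.310)^4 gives M 0.2267, M+2 0.4074, M+4 0.2745, M+6 0.0822, M+8 0.0092; the largest is M+2.
P(M+2) = C(4,1) × 0.690^3 × 0.310^1 = 4 × 0.328509 × 0.3100 = 0.407351 (base)
P(M+8) = C(4,4) × 0.690^0 × 0.310^4 = 1 × 1.0000 × 0.00923521 = 0.009235
Relative intensity = 0.009235 / 0.407351 × 100 = 2.27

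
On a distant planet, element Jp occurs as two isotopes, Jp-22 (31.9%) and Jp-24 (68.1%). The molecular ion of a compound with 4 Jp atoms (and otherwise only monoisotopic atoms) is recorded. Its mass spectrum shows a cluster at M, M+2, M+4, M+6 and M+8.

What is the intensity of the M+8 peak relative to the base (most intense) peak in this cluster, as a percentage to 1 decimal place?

Term probabilities: M 0.0104, M+2 0.0884, M+4 0.2832, M+6 0.4030, M+8 0.2151. Base peak = M+6.
P(M+6) = C(4,3) × 0.319^1 × 0.681^3 = 4 × 0.3190 × 0.31582124 = 0.402988 (base)
P(M+8) = C(4,4) × 0.319^0 × 0.681^4 = 1 × 1.0000 × 0.21507427 = 0.215074
Relative intensity = 0.215074 / 0.402988 × 100 = 53.4

53.4%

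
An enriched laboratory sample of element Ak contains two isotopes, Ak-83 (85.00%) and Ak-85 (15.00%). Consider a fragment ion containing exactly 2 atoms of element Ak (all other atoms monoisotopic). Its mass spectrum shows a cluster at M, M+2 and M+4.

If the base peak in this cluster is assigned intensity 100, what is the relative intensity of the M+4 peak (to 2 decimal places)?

(0.8500 + 0.1500)^2 gives M 0.7225, M+2 0.2550, M+4 0.0225; the largest is M.
P(M) = C(2,0) × 0.8500^2 × 0.1500^0 = 1 × 0.7225 × 1.0000 = 0.722500 (base)
P(M+4) = C(2,2) × 0.8500^0 × 0.1500^2 = 1 × 1.0000 × 0.0225 = 0.022500
Relative intensity = 0.022500 / 0.722500 × 100 = 3.11

3.11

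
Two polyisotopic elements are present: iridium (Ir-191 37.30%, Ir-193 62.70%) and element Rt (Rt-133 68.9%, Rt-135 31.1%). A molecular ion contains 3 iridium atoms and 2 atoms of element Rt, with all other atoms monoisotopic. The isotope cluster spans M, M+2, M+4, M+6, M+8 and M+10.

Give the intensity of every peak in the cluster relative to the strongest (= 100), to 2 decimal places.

7.45 : 44.27 : 98.54 : 100.00 : 44.79 : 7.21

Iridium pattern (n=3): 0.05189512 : 0.26170165 : 0.43991135 : 0.24649188
Element Rt pattern (n=2): 0.474721 : 0.428558 : 0.096721
Convolve the two distributions (both contribute in 2-u steps):
  M: 0.05189512×0.474721 = 0.024636
  M+2: 0.05189512×0.428558 + 0.26170165×0.474721 = 0.146475
  M+4: 0.05189512×0.096721 + 0.26170165×0.428558 + 0.43991135×0.474721 = 0.326009
  M+6: 0.26170165×0.096721 + 0.43991135×0.428558 + 0.24649188×0.474721 = 0.330854
  M+8: 0.43991135×0.096721 + 0.24649188×0.428558 = 0.148185
  M+10: 0.24649188×0.096721 = 0.023841
Scale to base peak (0.330854) = 100: 7.45 : 44.27 : 98.54 : 100.00 : 44.79 : 7.21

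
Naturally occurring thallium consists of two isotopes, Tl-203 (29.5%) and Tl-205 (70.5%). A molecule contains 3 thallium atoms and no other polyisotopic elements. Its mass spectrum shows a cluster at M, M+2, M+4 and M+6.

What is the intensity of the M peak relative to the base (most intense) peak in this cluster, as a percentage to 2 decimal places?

(0.295 + 0.705)^3 gives M 0.0257, M+2 0.1841, M+4 0.4399, M+6 0.3504; the largest is M+4.
P(M+4) = C(3,2) × 0.295^1 × 0.705^2 = 3 × 0.2950 × 0.497025 = 0.439867 (base)
P(M) = C(3,0) × 0.295^3 × 0.705^0 = 1 × 0.02567237 × 1.0000 = 0.025672
Relative intensity = 0.025672 / 0.439867 × 100 = 5.84

5.84%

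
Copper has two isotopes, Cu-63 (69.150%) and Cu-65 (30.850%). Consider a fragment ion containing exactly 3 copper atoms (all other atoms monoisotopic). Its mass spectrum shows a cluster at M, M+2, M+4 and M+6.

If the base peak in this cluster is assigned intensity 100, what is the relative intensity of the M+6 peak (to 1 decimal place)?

6.6

Binomial terms of (0.69150 + 0.30850)^3: M 0.3307, M+2 0.4425, M+4 0.1974, M+6 0.0294 → M+2 is the base peak.
P(M+2) = C(3,1) × 0.69150^2 × 0.30850^1 = 3 × 0.47817225 × 0.3085 = 0.442548 (base)
P(M+6) = C(3,3) × 0.69150^0 × 0.30850^3 = 1 × 1.0000 × 0.02936064 = 0.029361
Relative intensity = 0.029361 / 0.442548 × 100 = 6.6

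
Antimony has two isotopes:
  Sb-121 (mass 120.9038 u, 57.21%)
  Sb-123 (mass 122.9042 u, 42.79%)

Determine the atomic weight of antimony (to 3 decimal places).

121.760 u

Weight each isotope mass by its fractional abundance: 0.5721 × 120.9038 + 0.4279 × 122.9042
= 69.16906 + 52.59071 = 121.75977 u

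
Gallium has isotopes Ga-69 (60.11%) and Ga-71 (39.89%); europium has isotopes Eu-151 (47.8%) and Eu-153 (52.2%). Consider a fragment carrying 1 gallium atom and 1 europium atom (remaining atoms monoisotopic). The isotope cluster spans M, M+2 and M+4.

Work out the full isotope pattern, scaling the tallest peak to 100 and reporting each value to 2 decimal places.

Gallium pattern (n=1): 0.6011 : 0.3989
Europium pattern (n=1): 0.4780 : 0.5220
Convolve the two distributions (both contribute in 2-u steps):
  M: 0.6011×0.4780 = 0.287326
  M+2: 0.6011×0.5220 + 0.3989×0.4780 = 0.504448
  M+4: 0.3989×0.5220 = 0.208226
Scale to base peak (0.504448) = 100: 56.96 : 100.00 : 41.28

56.96 : 100.00 : 41.28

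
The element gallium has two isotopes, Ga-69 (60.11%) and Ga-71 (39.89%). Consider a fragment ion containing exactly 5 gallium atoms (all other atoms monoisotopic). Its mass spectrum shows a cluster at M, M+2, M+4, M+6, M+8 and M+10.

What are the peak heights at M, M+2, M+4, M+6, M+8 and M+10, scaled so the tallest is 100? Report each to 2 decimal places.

22.71 : 75.34 : 100.00 : 66.36 : 22.02 : 2.92

Each Ga atom is independently Ga-69 (p = 0.6011) or Ga-71 (q = 0.3989); the cluster is the binomial expansion (p + q)^5.
P(M) = 0.6011^5 = 0.078475
P(M+2) = 5 × 0.6011^4 × 0.3989^1 = 0.260388
P(M+4) = 10 × 0.6011^3 × 0.3989^2 = 0.345596
P(M+6) = 10 × 0.6011^2 × 0.3989^3 = 0.229343
P(M+8) = 5 × 0.6011^1 × 0.3989^4 = 0.076098
P(M+10) = 0.3989^5 = 0.010100
The M+4 peak is largest (0.345596); scaling to 100 gives 22.71 : 75.34 : 100.00 : 66.36 : 22.02 : 2.92.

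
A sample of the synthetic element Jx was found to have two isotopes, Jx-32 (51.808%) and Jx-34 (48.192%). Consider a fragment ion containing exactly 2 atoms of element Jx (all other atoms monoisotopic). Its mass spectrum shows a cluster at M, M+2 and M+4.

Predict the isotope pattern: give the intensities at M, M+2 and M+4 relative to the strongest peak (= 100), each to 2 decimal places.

Expanding (0.51808 + 0.48192)^2:
P(M) = 0.51808^2 = 0.268407
P(M+2) = 2 × 0.51808^1 × 0.48192^1 = 0.499346
P(M+4) = 0.48192^2 = 0.232247
The M+2 peak is largest (0.499346); scaling to 100 gives 53.75 : 100.00 : 46.51.

53.75 : 100.00 : 46.51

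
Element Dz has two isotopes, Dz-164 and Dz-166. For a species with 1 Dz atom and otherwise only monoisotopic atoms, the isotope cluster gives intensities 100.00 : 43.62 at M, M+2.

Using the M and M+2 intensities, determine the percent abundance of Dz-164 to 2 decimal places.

If p is the fraction of Dz that is Dz-164, then I(M+2)/I(M) = [C(1,1)·p^0·(1−p)] / p^1 = 1·(1−p)/p = 43.62/100.00 = 0.4362
(1−p)/p = 0.4362/1 = 0.4362  ⇒  p = 1/(1 + 0.4362) = 0.6963
Dz-164: 69.63%, Dz-166: 30.37%.

69.63%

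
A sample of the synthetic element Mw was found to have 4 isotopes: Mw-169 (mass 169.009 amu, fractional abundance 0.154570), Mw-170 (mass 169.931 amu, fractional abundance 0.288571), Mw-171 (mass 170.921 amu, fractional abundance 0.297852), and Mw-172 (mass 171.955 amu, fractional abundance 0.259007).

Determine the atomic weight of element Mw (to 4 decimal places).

170.6076 amu

Ar = Σ fᵢ·mᵢ = 0.154570 × 169.009 + 0.288571 × 169.931 + 0.297852 × 170.921 + 0.259007 × 171.955
= 26.12372 + 49.03716 + 50.90916 + 44.53755 = 170.60759 amu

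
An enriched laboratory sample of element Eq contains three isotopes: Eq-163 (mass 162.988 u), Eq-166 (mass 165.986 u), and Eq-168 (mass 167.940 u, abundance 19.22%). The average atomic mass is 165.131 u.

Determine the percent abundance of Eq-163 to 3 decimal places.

41.046%

Let x and y be the fractions of Eq-163 and Eq-166. Then x + y = 1 − 0.1922 = 0.8078 and 162.988x + 165.986y = 165.131 − 0.1922×167.940 = 132.852932.
Substituting: 162.988x + 165.986(0.8078 − x) = 132.852932
(162.988 − 165.986)x = -1.2305588  ⇒  x = 0.41046, y = 0.39734
Eq-163: 41.046%, Eq-166: 39.734%.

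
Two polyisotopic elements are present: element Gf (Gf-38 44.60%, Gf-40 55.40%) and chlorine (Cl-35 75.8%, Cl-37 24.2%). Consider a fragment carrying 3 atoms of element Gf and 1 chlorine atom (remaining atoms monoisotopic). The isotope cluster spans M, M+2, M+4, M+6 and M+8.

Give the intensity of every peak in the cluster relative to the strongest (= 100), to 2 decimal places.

Element Gf pattern (n=3): 0.08871654 : 0.33059839 : 0.41065361 : 0.17003146
Chlorine pattern (n=1): 0.7580 : 0.2420
Convolve the two distributions (both contribute in 2-u steps):
  M: 0.08871654×0.7580 = 0.067247
  M+2: 0.08871654×0.2420 + 0.33059839×0.7580 = 0.272063
  M+4: 0.33059839×0.2420 + 0.41065361×0.7580 = 0.391280
  M+6: 0.41065361×0.2420 + 0.17003146×0.7580 = 0.228262
  M+8: 0.17003146×0.2420 = 0.041148
Scale to base peak (0.391280) = 100: 17.19 : 69.53 : 100.00 : 58.34 : 10.52

17.19 : 69.53 : 100.00 : 58.34 : 10.52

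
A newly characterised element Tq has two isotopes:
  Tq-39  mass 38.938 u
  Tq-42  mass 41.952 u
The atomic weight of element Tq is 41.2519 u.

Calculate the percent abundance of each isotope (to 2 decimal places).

Tq-39: 23.23%, Tq-42: 76.77%

Let x be the fractional abundance of Tq-39; then Tq-42 has abundance 1 − x.
38.938·x + 41.952·(1 − x) = 41.2519
(38.938 − 41.952)·x = 41.2519 − 41.952
x = -0.7001 / -3.014 = 0.23228 → 23.23% Tq-39, 76.77% Tq-42.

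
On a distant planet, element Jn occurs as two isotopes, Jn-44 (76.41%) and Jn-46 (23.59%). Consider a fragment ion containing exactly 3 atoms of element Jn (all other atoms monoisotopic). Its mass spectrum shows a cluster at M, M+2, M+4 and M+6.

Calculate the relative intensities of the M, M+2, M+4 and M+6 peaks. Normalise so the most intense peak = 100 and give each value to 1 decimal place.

100.0 : 92.6 : 28.6 : 2.9

The 3 Jn atoms are independent, so intensities follow the terms of (0.7641 + 0.2359)^3.
P(M) = 0.7641^3 = 0.446119
P(M+2) = 3 × 0.7641^2 × 0.2359^1 = 0.413190
P(M+4) = 3 × 0.7641^1 × 0.2359^2 = 0.127564
P(M+6) = 0.2359^3 = 0.013128
The M peak is largest (0.446119); scaling to 100 gives 100.0 : 92.6 : 28.6 : 2.9.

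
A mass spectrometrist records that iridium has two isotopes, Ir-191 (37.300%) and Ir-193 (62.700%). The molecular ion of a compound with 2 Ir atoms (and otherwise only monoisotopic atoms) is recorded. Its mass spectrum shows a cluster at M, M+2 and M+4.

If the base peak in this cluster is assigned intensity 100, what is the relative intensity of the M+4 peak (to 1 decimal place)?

84.0

Term probabilities: M 0.1391, M+2 0.4677, M+4 0.3931. Base peak = M+2.
P(M+2) = C(2,1) × 0.37300^1 × 0.62700^1 = 2 × 0.3730 × 0.6270 = 0.467742 (base)
P(M+4) = C(2,2) × 0.37300^0 × 0.62700^2 = 1 × 1.0000 × 0.393129 = 0.393129
Relative intensity = 0.393129 / 0.467742 × 100 = 84.0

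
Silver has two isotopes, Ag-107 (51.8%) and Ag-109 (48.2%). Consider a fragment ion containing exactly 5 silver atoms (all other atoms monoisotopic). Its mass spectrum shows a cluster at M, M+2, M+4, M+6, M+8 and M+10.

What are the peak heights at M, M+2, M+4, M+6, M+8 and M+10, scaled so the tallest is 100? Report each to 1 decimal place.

11.5 : 53.7 : 100.0 : 93.1 : 43.3 : 8.1

Expanding (0.518 + 0.482)^5:
P(M) = 0.518^5 = 0.037295
P(M+2) = 5 × 0.518^4 × 0.482^1 = 0.173515
P(M+4) = 10 × 0.518^3 × 0.482^2 = 0.322911
P(M+6) = 10 × 0.518^2 × 0.482^3 = 0.300470
P(M+8) = 5 × 0.518^1 × 0.482^4 = 0.139794
P(M+10) = 0.482^5 = 0.026016
The M+4 peak is largest (0.322911); scaling to 100 gives 11.5 : 53.7 : 100.0 : 93.1 : 43.3 : 8.1.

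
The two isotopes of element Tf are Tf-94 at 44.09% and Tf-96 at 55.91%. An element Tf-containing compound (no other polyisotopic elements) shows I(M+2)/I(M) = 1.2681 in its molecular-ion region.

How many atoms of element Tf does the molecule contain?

1

With n Tf atoms, P(M+2)/P(M) = C(n,1)·p^(n−1)q / p^n = n·q/p = n · 0.5591/0.4409.
n = 1.2681 × 0.4409/0.5591 = 1.00 ≈ 1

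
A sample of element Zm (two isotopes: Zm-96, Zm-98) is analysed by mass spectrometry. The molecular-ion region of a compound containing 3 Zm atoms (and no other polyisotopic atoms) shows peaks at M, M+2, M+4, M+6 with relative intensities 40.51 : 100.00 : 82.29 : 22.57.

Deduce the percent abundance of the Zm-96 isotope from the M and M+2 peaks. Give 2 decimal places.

54.86%

If p is the fraction of Zm that is Zm-96, then I(M+2)/I(M) = [C(3,1)·p^2·(1−p)] / p^3 = 3·(1−p)/p = 100.00/40.51 = 2.4685
(1−p)/p = 2.4685/3 = 0.8228  ⇒  p = 1/(1 + 0.8228) = 0.5486
Zm-96: 54.86%, Zm-98: 45.14%.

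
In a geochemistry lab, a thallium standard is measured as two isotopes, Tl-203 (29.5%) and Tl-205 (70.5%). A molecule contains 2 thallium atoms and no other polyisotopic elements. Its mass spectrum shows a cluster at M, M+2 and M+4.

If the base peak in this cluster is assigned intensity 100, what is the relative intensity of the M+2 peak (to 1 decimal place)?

(0.295 + 0.705)^2 gives M 0.0870, M+2 0.4160, M+4 0.4970; the largest is M+4.
P(M+4) = C(2,2) × 0.295^0 × 0.705^2 = 1 × 1.0000 × 0.497025 = 0.497025 (base)
P(M+2) = C(2,1) × 0.295^1 × 0.705^1 = 2 × 0.2950 × 0.7050 = 0.415950
Relative intensity = 0.415950 / 0.497025 × 100 = 83.7

83.7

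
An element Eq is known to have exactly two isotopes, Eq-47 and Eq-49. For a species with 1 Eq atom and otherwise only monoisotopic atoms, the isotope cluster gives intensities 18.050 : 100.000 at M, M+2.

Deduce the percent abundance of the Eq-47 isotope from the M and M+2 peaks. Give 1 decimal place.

15.3%

Write p for the Eq-47 fraction. I(M+2)/I(M) = [C(1,1)·p^0·(1−p)] / p^1 = 1·(1−p)/p = 100.000/18.050 = 5.5402
(1−p)/p = 5.5402/1 = 5.5402  ⇒  p = 1/(1 + 5.5402) = 0.1529
Eq-47: 15.3%, Eq-49: 84.7%.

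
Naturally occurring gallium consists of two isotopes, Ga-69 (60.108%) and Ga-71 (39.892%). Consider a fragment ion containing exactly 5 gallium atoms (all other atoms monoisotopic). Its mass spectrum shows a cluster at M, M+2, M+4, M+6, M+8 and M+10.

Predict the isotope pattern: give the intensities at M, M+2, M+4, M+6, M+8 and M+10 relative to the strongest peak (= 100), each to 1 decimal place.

22.7 : 75.3 : 100.0 : 66.4 : 22.0 : 2.9

Expanding (0.60108 + 0.39892)^5:
P(M) = 0.60108^5 = 0.078462
P(M+2) = 5 × 0.60108^4 × 0.39892^1 = 0.260366
P(M+4) = 10 × 0.60108^3 × 0.39892^2 = 0.345596
P(M+6) = 10 × 0.60108^2 × 0.39892^3 = 0.229362
P(M+8) = 5 × 0.60108^1 × 0.39892^4 = 0.076111
P(M+10) = 0.39892^5 = 0.010103
The M+4 peak is largest (0.345596); scaling to 100 gives 22.7 : 75.3 : 100.0 : 66.4 : 22.0 : 2.9.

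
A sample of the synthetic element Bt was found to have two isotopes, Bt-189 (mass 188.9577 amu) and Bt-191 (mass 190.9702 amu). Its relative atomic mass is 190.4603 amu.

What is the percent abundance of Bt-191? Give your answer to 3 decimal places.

74.663%

With x = fraction of Bt-189 (so Bt-191 is 1 − x):
188.9577·x + 190.9702·(1 − x) = 190.4603
(188.9577 − 190.9702)·x = 190.4603 − 190.9702
x = -0.5099 / -2.0125 = 0.25337 → 25.337% Bt-189, 74.663% Bt-191.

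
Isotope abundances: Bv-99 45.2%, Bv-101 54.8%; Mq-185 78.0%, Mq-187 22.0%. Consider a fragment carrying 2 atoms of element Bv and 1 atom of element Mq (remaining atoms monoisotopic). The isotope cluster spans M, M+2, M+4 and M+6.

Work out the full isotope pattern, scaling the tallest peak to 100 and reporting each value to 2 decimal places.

Element Bv pattern (n=2): 0.204304 : 0.495392 : 0.300304
Element Mq pattern (n=1): 0.7800 : 0.2200
Convolve the two distributions (both contribute in 2-u steps):
  M: 0.204304×0.7800 = 0.159357
  M+2: 0.204304×0.2200 + 0.495392×0.7800 = 0.431353
  M+4: 0.495392×0.2200 + 0.300304×0.7800 = 0.343223
  M+6: 0.300304×0.2200 = 0.066067
Scale to base peak (0.431353) = 100: 36.94 : 100.00 : 79.57 : 15.32

36.94 : 100.00 : 79.57 : 15.32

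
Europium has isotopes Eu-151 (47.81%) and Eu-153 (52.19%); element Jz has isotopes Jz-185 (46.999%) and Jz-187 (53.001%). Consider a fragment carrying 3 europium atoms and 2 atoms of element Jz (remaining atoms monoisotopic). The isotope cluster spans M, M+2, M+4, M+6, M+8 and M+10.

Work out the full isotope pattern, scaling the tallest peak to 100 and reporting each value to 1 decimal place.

7.4 : 40.9 : 90.4 : 100.0 : 55.3 : 12.2

Europium pattern (n=3): 0.10928391 : 0.3578871 : 0.39067407 : 0.14215492
Element Jz pattern (n=2): 0.2208906 : 0.4981988 : 0.2809106
Convolve the two distributions (both contribute in 2-u steps):
  M: 0.10928391×0.2208906 = 0.024140
  M+2: 0.10928391×0.4981988 + 0.3578871×0.2208906 = 0.133499
  M+4: 0.10928391×0.2809106 + 0.3578871×0.4981988 + 0.39067407×0.2208906 = 0.295294
  M+6: 0.3578871×0.2809106 + 0.39067407×0.4981988 + 0.14215492×0.2208906 = 0.326568
  M+8: 0.39067407×0.2809106 + 0.14215492×0.4981988 = 0.180566
  M+10: 0.14215492×0.2809106 = 0.039933
Scale to base peak (0.326568) = 100: 7.4 : 40.9 : 90.4 : 100.0 : 55.3 : 12.2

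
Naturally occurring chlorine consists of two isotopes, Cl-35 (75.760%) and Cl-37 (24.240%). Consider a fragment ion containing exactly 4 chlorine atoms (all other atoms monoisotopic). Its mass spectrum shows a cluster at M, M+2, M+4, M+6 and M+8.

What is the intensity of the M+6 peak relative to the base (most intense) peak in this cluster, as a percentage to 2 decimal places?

Term probabilities: M 0.3294, M+2 0.4216, M+4 0.2023, M+6 0.0432, M+8 0.0035. Base peak = M+2.
P(M+2) = C(4,1) × 0.75760^3 × 0.24240^1 = 4 × 0.4348304 × 0.2424 = 0.421612 (base)
P(M+6) = C(4,3) × 0.75760^1 × 0.24240^3 = 4 × 0.7576 × 0.01424288 = 0.043162
Relative intensity = 0.043162 / 0.421612 × 100 = 10.24

10.24%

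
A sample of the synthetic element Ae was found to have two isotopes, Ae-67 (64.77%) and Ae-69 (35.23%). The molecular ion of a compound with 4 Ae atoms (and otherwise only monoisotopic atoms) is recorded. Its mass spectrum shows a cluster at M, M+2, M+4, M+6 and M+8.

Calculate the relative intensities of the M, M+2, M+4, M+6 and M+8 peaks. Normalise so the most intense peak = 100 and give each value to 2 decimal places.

The 4 Ae atoms are independent, so intensities follow the terms of (0.6477 + 0.3523)^4.
P(M) = 0.6477^4 = 0.175993
P(M+2) = 4 × 0.6477^3 × 0.3523^1 = 0.382908
P(M+4) = 6 × 0.6477^2 × 0.3523^2 = 0.312410
P(M+6) = 4 × 0.6477^1 × 0.3523^3 = 0.113285
P(M+8) = 0.3523^4 = 0.015405
The M+2 peak is largest (0.382908); scaling to 100 gives 45.96 : 100.00 : 81.59 : 29.59 : 4.02.

45.96 : 100.00 : 81.59 : 29.59 : 4.02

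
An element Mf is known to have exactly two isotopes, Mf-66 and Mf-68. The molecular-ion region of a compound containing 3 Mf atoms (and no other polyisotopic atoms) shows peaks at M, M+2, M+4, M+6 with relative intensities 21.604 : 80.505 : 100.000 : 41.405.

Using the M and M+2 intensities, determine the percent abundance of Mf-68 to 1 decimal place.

Write p for the Mf-66 fraction. I(M+2)/I(M) = [C(3,1)·p^2·(1−p)] / p^3 = 3·(1−p)/p = 80.505/21.604 = 3.7264
(1−p)/p = 3.7264/3 = 1.2421  ⇒  p = 1/(1 + 1.2421) = 0.4460
Mf-66: 44.6%, Mf-68: 55.4%.

55.4%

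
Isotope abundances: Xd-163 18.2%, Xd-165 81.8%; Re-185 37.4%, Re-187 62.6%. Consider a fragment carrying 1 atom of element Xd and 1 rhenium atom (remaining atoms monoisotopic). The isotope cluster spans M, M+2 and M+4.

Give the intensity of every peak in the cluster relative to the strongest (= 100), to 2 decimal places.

Element Xd pattern (n=1): 0.1820 : 0.8180
Rhenium pattern (n=1): 0.3740 : 0.6260
Convolve the two distributions (both contribute in 2-u steps):
  M: 0.1820×0.3740 = 0.068068
  M+2: 0.1820×0.6260 + 0.8180×0.3740 = 0.419864
  M+4: 0.8180×0.6260 = 0.512068
Scale to base peak (0.512068) = 100: 13.29 : 81.99 : 100.00

13.29 : 81.99 : 100.00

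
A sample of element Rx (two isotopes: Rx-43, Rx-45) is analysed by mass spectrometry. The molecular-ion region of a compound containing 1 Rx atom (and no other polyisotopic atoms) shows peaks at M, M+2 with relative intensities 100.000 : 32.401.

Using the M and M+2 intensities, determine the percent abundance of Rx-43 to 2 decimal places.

75.53%

Let p = fractional abundance of Rx-43. I(M+2)/I(M) = [C(1,1)·p^0·(1−p)] / p^1 = 1·(1−p)/p = 32.401/100.000 = 0.3240
(1−p)/p = 0.3240/1 = 0.3240  ⇒  p = 1/(1 + 0.3240) = 0.7553
Rx-43: 75.53%, Rx-45: 24.47%.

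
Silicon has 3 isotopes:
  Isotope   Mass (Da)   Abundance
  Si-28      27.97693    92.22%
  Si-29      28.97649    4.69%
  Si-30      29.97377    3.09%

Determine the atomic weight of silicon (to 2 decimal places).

28.09 Da

Ar = Σ fᵢ·mᵢ = 0.9222 × 27.97693 + 0.0469 × 28.97649 + 0.0309 × 29.97377
= 25.800325 + 1.358997 + 0.926189 = 28.085511 Da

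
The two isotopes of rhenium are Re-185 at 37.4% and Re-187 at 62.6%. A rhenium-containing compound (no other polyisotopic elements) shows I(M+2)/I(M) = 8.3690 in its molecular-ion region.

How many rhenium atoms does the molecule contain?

5

The M+2/M ratio from n Re atoms is n · q/p = n · 0.626/0.374.
n = 8.3690 × 0.374/0.626 = 5.00 ≈ 5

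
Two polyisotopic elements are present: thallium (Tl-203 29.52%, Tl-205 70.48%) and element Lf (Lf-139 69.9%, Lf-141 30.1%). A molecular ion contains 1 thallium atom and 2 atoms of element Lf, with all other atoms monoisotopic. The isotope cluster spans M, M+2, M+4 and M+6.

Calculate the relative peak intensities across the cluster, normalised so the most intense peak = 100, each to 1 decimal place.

30.8 : 100.0 : 69.0 : 13.6

Thallium pattern (n=1): 0.2952 : 0.7048
Element Lf pattern (n=2): 0.488601 : 0.420798 : 0.090601
Convolve the two distributions (both contribute in 2-u steps):
  M: 0.2952×0.488601 = 0.144235
  M+2: 0.2952×0.420798 + 0.7048×0.488601 = 0.468586
  M+4: 0.2952×0.090601 + 0.7048×0.420798 = 0.323324
  M+6: 0.7048×0.090601 = 0.063856
Scale to base peak (0.468586) = 100: 30.8 : 100.0 : 69.0 : 13.6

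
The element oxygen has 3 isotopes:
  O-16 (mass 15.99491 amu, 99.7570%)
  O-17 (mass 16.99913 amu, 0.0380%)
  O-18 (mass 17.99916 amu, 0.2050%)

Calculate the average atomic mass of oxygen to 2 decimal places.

The abundance-weighted mean is 0.997570 × 15.99491 + 0.000380 × 16.99913 + 0.002050 × 17.99916
= 15.956042 + 0.006460 + 0.036898 = 15.999400 amu

16.00 amu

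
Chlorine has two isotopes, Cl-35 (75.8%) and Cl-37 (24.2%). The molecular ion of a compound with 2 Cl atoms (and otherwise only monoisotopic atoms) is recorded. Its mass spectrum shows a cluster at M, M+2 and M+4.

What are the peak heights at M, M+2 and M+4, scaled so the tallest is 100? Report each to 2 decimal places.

The 2 Cl atoms are independent, so intensities follow the terms of (0.758 + 0.242)^2.
P(M) = 0.758^2 = 0.574564
P(M+2) = 2 × 0.758^1 × 0.242^1 = 0.366872
P(M+4) = 0.242^2 = 0.058564
The M peak is largest (0.574564); scaling to 100 gives 100.00 : 63.85 : 10.19.

100.00 : 63.85 : 10.19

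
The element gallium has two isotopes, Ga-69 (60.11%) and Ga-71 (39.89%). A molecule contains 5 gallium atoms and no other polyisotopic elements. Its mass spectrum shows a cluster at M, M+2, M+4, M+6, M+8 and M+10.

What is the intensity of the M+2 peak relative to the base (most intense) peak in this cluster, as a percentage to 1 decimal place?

Term probabilities: M 0.0785, M+2 0.2604, M+4 0.3456, M+6 0.2293, M+8 0.0761, M+10 0.0101. Base peak = M+4.
P(M+4) = C(5,2) × 0.6011^3 × 0.3989^2 = 10 × 0.21719018 × 0.15912121 = 0.345596 (base)
P(M+2) = C(5,1) × 0.6011^4 × 0.3989^1 = 5 × 0.13055302 × 0.3989 = 0.260388
Relative intensity = 0.260388 / 0.345596 × 100 = 75.3

75.3%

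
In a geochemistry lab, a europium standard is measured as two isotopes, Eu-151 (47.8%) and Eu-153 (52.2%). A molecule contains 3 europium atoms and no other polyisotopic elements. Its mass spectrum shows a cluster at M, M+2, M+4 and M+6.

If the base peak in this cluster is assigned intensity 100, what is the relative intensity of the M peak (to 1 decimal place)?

Binomial terms of (0.478 + 0.522)^3: M 0.1092, M+2 0.3578, M+4 0.3907, M+6 0.1422 → M+4 is the base peak.
P(M+4) = C(3,2) × 0.478^1 × 0.522^2 = 3 × 0.4780 × 0.272484 = 0.390742 (base)
P(M) = C(3,0) × 0.478^3 × 0.522^0 = 1 × 0.10921535 × 1.0000 = 0.109215
Relative intensity = 0.109215 / 0.390742 × 100 = 28.0

28.0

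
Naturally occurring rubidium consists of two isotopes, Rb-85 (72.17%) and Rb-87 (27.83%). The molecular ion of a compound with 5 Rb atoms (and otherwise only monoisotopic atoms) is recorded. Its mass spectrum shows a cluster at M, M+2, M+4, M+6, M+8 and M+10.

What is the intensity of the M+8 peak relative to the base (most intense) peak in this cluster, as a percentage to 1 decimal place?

5.7%

(0.7217 + 0.2783)^5 gives M 0.1958, M+2 0.3775, M+4 0.2911, M+6 0.1123, M+8 0.0216, M+10 0.0017; the largest is M+2.
P(M+2) = C(5,1) × 0.7217^4 × 0.2783^1 = 5 × 0.27128565 × 0.2783 = 0.377494 (base)
P(M+8) = C(5,4) × 0.7217^1 × 0.2783^4 = 5 × 0.7217 × 0.00599864 = 0.021646
Relative intensity = 0.021646 / 0.377494 × 100 = 5.7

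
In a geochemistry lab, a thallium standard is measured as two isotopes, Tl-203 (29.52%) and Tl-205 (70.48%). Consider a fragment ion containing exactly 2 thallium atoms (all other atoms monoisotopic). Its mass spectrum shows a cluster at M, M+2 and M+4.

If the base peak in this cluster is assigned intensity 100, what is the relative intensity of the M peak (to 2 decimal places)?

Term probabilities: M 0.0871, M+2 0.4161, M+4 0.4967. Base peak = M+4.
P(M+4) = C(2,2) × 0.2952^0 × 0.7048^2 = 1 × 1.0000 × 0.49674304 = 0.496743 (base)
P(M) = C(2,0) × 0.2952^2 × 0.7048^0 = 1 × 0.08714304 × 1.0000 = 0.087143
Relative intensity = 0.087143 / 0.496743 × 100 = 17.54

17.54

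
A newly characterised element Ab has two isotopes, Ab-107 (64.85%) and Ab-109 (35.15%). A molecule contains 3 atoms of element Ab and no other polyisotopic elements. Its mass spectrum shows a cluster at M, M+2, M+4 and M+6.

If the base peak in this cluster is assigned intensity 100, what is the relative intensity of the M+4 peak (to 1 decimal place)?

54.2

Term probabilities: M 0.2727, M+2 0.4435, M+4 0.2404, M+6 0.0434. Base peak = M+2.
P(M+2) = C(3,1) × 0.6485^2 × 0.3515^1 = 3 × 0.42055225 × 0.3515 = 0.443472 (base)
P(M+4) = C(3,2) × 0.6485^1 × 0.3515^2 = 3 × 0.6485 × 0.12355225 = 0.240371
Relative intensity = 0.240371 / 0.443472 × 100 = 54.2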